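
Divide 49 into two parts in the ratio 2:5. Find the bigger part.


Total parts = 2 + 5 = 7
Value per part = 49 / 7 = 7
First share = 2 * 7 = 14
Second share = 5 * 7 = 35
Larger share = 35

35


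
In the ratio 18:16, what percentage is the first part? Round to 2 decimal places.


Total parts = 18 + 16 = 34
First part fraction = 18/34
Percentage = (18/34) * 100
= 0.529412 * 100
= 52.94%

52.94


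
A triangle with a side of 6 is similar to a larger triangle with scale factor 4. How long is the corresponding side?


Similar triangles have proportional sides
Scale factor = 4
Smaller side = 6
Corresponding larger side = 6 * 4
= 24

24


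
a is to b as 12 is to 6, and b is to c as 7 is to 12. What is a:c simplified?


Given a:b = 12:6 and b:c = 7:12
Make b consistent. Multiply first ratio by 7: a:b = 84:42
Multiply second ratio by 6: b:c = 42:72
Now b = 42 in both, so a:b:c = 84:42:72
Therefore a:c = 84:72
Simplify by GCD: a:c = 7:6

7:6


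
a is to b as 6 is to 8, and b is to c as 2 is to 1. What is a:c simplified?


Given a:b = 6:8 and b:c = 2:1
Make b consistent. Multiply first ratio by 2: a:b = 12:16
Multiply second ratio by 8: b:c = 16:8
Now b = 16 in both, so a:b:c = 12:16:8
Therefore a:c = 12:8
Simplify by GCD: a:c = 3:2

3:2


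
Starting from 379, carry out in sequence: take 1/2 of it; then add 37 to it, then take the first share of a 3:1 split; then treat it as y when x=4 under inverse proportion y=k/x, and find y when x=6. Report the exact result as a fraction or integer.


Start with 379.
Step 1: Take 1/2: 379 * 1/2 = 379/2
Step 2: Add 37: 379/2+37=453/2; split 3:1 first = 453/2*3/4 = 1359/8
Step 3: Inverse prop: k = (1359/8)*4; new y = k/6 = 1359/8*4/6 = 453/4
Final result = 453/4

453/4


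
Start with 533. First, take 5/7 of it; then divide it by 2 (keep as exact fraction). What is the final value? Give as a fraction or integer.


Start with 533.
Step 1: Take 5/7: 533 * 5/7 = 2665/7
Step 2: Divide by 2: 2665/7 / 2 = 2665/14
Final result = 2665/14

2665/14


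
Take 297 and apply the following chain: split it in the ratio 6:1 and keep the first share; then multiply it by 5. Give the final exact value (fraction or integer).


Start with 297.
Step 1: Split 6:1, first share = 297 * 6/7 = 1782/7
Step 2: Multiply by 5: 1782/7 * 5 = 8910/7
Final result = 8910/7

8910/7


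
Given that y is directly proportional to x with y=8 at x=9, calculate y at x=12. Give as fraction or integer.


Direct proportion: y = kx
Find k: k = 8/9 = 8/9
Compute y at x=12: y = 8/9 * 12
y = 32/3

32/3


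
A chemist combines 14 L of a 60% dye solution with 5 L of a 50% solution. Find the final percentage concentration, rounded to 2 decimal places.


Solute in mixture 1 = 60% of 14 L = 14*60/100 = 42/5 L
Solute in mixture 2 = 50% of 5 L = 5*50/100 = 5/2 L
Total solute = 42/5 + 5/2 = 109/10 L
Total volume = 14 + 5 = 19 L
Final concentration = 109/10/19 * 100 = 57.37%

57.37


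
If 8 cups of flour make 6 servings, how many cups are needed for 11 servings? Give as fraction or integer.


Original: 8 cups for 6 servings
Target servings = 11
Scaling factor = 11/6
New amount = 8 * 11/6
= 88/6
= 44/3 cups

44/3


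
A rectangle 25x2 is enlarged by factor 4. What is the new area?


Original dimensions: 25 x 2
Enlargement factor = 4
New width = 25 * 4 = 100
New height = 2 * 4 = 8
New area = 100 * 8 = 800

800


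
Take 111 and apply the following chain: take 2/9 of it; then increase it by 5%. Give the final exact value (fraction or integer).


Start with 111.
Step 1: Take 2/9: 111 * 2/9 = 74/3
Step 2: Increase by 5%: 74/3 * 105/100 = 259/10
Final result = 259/10

259/10


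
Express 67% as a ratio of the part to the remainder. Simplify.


Part = 67%, Remainder = 33%
Ratio = 67:33
GCD(67, 33) = 1
Simplify: 67:33 = 67:33

67:33


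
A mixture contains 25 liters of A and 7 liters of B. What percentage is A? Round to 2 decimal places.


Volume of A = 25 L
Volume of B = 7 L
Total volume = 25 + 7 = 32 L
Percentage of A = (25/32) * 100
= 78.13%

78.13


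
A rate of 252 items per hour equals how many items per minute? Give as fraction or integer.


Converting from per hour to per minute
Rate = 252 items per hour
Divide by 60: 252/60
= 21/5 items per minute

21/5


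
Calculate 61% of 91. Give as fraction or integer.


Compute 61% of 91
Convert percentage: 61% = 61/100
Multiply: 91 * 61/100
= 5551/100
= 5551/100

5551/100


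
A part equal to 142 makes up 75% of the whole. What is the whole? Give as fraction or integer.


Given: 142 is 75% of the whole
Set up: 142 = 75/100 * whole
whole = 142 * 100 / 75
whole = 14200 / 75
whole = 568/3

568/3


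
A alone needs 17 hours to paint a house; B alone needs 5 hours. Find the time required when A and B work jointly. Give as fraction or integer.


Rate of A = 1/17 job per hour
Rate of B = 1/5 job per hour
Combined rate = 1/17 + 1/5
Find common denominator: (5 + 17)/(17*5) = 22/85
Combined rate = 22/85 job per hour
Time together = 1 / (22/85) = 85/22 hours

85/22


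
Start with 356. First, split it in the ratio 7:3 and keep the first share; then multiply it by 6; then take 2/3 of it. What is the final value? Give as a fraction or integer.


Start with 356.
Step 1: Split 7:3, first share = 356 * 7/10 = 1246/5
Step 2: Multiply by 6: 1246/5 * 6 = 7476/5
Step 3: Take 2/3: 7476/5 * 2/3 = 4984/5
Final result = 4984/5

4984/5


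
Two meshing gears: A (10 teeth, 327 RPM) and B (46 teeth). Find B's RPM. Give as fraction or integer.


Gear ratio: teeth_A * RPM_A = teeth_B * RPM_B
10 * 327 = 46 * RPM_B
3270 = 46 * RPM_B
RPM_B = 3270 / 46
RPM_B = 1635/23

1635/23


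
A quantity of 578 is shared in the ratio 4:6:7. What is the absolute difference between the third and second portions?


Total parts = 4 + 6 + 7 = 17
Value per part = 578 / 17 = 34
Shares: 4*34=136, 6*34=204, 7*34=238
Third share = 238, second share = 204
Difference = |238 - 204| = 34

34


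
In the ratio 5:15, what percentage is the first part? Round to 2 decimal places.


Total parts = 5 + 15 = 20
First part fraction = 5/20
Percentage = (5/20) * 100
= 0.25 * 100
= 25.00%

25.00


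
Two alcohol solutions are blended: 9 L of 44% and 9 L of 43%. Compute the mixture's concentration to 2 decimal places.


Solute in mixture 1 = 44% of 9 L = 9*44/100 = 99/25 L
Solute in mixture 2 = 43% of 9 L = 9*43/100 = 387/100 L
Total solute = 99/25 + 387/100 = 783/100 L
Total volume = 9 + 9 = 18 L
Final concentration = 783/100/18 * 100 = 43.50%

43.50


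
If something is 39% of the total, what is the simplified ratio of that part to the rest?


Part = 39%, Remainder = 61%
Ratio = 39:61
GCD(39, 61) = 1
Simplify: 39:61 = 39:61

39:61


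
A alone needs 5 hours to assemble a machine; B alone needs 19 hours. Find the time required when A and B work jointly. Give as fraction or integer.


Rate of A = 1/5 job per hour
Rate of B = 1/19 job per hour
Combined rate = 1/5 + 1/19
Find common denominator: (19 + 5)/(5*19) = 24/95
Combined rate = 24/95 job per hour
Time together = 1 / (24/95) = 95/24 hours

95/24


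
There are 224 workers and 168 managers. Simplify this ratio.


Find GCD(224, 168)
GCD = 56
Divide both by 56: 224/56 = 4, 168/56 = 3
Simplified ratio = 4:3

4:3


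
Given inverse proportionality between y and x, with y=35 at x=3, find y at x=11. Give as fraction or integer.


Inverse proportion: y = k/x
Find k: k = 3 * 35 = 105
Compute y at x=11: y = 105/11
y = 105/11

105/11


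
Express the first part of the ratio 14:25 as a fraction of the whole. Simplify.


Total parts = 14 + 25 = 39
First part fraction = 14/39
Simplify: 14/39 = 14/39

14/39


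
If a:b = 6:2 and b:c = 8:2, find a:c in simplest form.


Given a:b = 6:2 and b:c = 8:2
Make b consistent. Multiply first ratio by 8: a:b = 48:16
Multiply second ratio by 2: b:c = 16:4
Now b = 16 in both, so a:b:c = 48:16:4
Therefore a:c = 48:4
Simplify by GCD: a:c = 12:1

12:1


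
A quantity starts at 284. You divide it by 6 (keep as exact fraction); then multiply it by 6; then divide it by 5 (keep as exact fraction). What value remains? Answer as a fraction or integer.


Start with 284.
Step 1: Divide by 6: 284 / 6 = 142/3
Step 2: Multiply by 6: 142/3 * 6 = 284
Step 3: Divide by 5: 284 / 5 = 284/5
Final result = 284/5

284/5


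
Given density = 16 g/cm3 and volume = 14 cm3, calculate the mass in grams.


Using mass = density * volume
Density = 16 g/cm3
Volume = 14 cm3
Mass = 16 * 14
= 224 g

224


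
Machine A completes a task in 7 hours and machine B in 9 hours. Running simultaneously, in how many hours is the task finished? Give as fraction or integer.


Rate of A = 1/7 job per hour
Rate of B = 1/9 job per hour
Combined rate = 1/7 + 1/9
Find common denominator: (9 + 7)/(7*9) = 16/63
Combined rate = 16/63 job per hour
Time together = 1 / (16/63) = 63/16 hours

63/16


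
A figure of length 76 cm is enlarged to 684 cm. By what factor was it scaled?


Original length = 76 cm
Scaled length = 684 cm
Scale factor = 684 / 76
= 9

9


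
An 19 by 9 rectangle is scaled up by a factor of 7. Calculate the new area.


Original dimensions: 19 x 9
Enlargement factor = 7
New width = 19 * 7 = 133
New height = 9 * 7 = 63
New area = 133 * 63 = 8379

8379


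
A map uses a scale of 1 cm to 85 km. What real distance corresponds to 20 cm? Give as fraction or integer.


Map scale: 1 cm = 85 km
Measured distance on map = 20 cm
Set up proportion: 20 * 85 / 1
= 1700 / 1
= 1700 km

1700


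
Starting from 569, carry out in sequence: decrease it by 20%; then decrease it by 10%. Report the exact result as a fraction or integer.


Start with 569.
Step 1: Decrease by 20%: 569 * 80/100 = 2276/5
Step 2: Decrease by 10%: 2276/5 * 90/100 = 10242/25
Final result = 10242/25

10242/25


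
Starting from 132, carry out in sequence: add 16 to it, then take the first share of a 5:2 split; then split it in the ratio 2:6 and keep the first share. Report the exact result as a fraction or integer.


Start with 132.
Step 1: Add 16: 132+16=148; split 5:2 first = 148*5/7 = 740/7
Step 2: Split 2:6, first share = 740/7 * 2/8 = 185/7
Final result = 185/7

185/7


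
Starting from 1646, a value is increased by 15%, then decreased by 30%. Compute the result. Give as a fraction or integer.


Start: 1646
Step 1: increase by 15% => multiply by 115/100
  1646 * 115/100 = 18929/10
Step 2: decrease by 30% => multiply by 70/100
  18929/10 * 70/100 = 132503/100
Final value = 132503/100

132503/100


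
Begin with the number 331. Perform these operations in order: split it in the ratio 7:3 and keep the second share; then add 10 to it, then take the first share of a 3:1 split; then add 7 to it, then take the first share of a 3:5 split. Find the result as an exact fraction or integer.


Start with 331.
Step 1: Split 7:3, second share = 331 * 3/10 = 993/10
Step 2: Add 10: 993/10+10=1093/10; split 3:1 first = 1093/10*3/4 = 3279/40
Step 3: Add 7: 3279/40+7=3559/40; split 3:5 first = 3559/40*3/8 = 10677/320
Final result = 10677/320

10677/320


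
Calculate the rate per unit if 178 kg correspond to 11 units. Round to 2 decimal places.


Total kg = 178
Number of units = 11
Unit rate = 178 / 11
= 16.18 kg per unit

16.18


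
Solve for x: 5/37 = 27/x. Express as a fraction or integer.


Setting up: 5/37 = 27/x
Cross multiply: 5 * x = 37 * 27
5x = 999
x = 999/5
x = 999/5

999/5


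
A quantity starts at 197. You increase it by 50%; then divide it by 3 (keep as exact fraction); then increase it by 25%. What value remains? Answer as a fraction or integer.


Start with 197.
Step 1: Increase by 50%: 197 * 150/100 = 591/2
Step 2: Divide by 3: 591/2 / 3 = 197/2
Step 3: Increase by 25%: 197/2 * 125/100 = 985/8
Final result = 985/8

985/8


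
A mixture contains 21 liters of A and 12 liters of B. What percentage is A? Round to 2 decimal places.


Volume of A = 21 L
Volume of B = 12 L
Total volume = 21 + 12 = 33 L
Percentage of A = (21/33) * 100
= 63.64%

63.64


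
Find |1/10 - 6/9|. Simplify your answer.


Simplify: 1/10 = 1/10 and 6/9 = 2/3
Find common denominator: LCD = 30
Convert: 3/30 and 20/30
Difference = |3 - 20|/30 = 17/30
Simplified = 17/30

17/30


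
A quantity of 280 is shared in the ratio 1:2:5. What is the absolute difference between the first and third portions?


Total parts = 1 + 2 + 5 = 8
Value per part = 280 / 8 = 35
Shares: 1*35=35, 2*35=70, 5*35=175
First share = 35, third share = 175
Difference = |35 - 175| = 140

140


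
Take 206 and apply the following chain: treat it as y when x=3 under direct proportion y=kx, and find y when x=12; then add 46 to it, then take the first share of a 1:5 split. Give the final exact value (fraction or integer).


Start with 206.
Step 1: Direct prop: k = (206)/3; new y = k*12 = 206*12/3 = 824
Step 2: Add 46: 824+46=870; split 1:5 first = 870*1/6 = 145
Final result = 145

145


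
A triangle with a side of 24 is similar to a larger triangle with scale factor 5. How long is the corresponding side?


Similar triangles have proportional sides
Scale factor = 5
Smaller side = 24
Corresponding larger side = 24 * 5
= 120

120


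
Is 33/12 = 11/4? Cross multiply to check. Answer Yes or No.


Cross multiply to check 33/12 = 11/4
Left cross product: 33 * 4 = 132
Right cross product: 12 * 11 = 132
132 = 132
Equal, so proportions match => Yes

Yes


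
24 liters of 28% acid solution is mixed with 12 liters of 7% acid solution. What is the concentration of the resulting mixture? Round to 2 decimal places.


Solute in mixture 1 = 28% of 24 L = 24*28/100 = 168/25 L
Solute in mixture 2 = 7% of 12 L = 12*7/100 = 21/25 L
Total solute = 168/25 + 21/25 = 189/25 L
Total volume = 24 + 12 = 36 L
Final concentration = 189/25/36 * 100 = 21.00%

21.00


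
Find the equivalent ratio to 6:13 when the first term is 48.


Original ratio: 6:13
First term target: 48
Scale factor = 48 / 6 = 8
Multiply second term: 13 * 8 = 104
Equivalent ratio = 48:104

48:104


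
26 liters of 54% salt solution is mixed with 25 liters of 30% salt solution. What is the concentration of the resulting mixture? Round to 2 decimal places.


Solute in mixture 1 = 54% of 26 L = 26*54/100 = 351/25 L
Solute in mixture 2 = 30% of 25 L = 25*30/100 = 15/2 L
Total solute = 351/25 + 15/2 = 1077/50 L
Total volume = 26 + 25 = 51 L
Final concentration = 1077/50/51 * 100 = 42.24%

42.24


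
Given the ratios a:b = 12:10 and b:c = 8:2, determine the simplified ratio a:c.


Given a:b = 12:10 and b:c = 8:2
Make b consistent. Multiply first ratio by 8: a:b = 96:80
Multiply second ratio by 10: b:c = 80:20
Now b = 80 in both, so a:b:c = 96:80:20
Therefore a:c = 96:20
Simplify by GCD: a:c = 24:5

24:5


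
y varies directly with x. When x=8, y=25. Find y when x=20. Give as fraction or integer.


Direct proportion: y = kx
Find k: k = 25/8 = 25/8
Compute y at x=20: y = 25/8 * 20
y = 125/2

125/2


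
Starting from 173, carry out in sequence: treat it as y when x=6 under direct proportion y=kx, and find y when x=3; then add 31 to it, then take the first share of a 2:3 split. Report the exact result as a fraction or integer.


Start with 173.
Step 1: Direct prop: k = (173)/6; new y = k*3 = 173*3/6 = 173/2
Step 2: Add 31: 173/2+31=235/2; split 2:3 first = 235/2*2/5 = 47
Final result = 47

47


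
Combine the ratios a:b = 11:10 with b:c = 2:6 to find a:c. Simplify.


Given a:b = 11:10 and b:c = 2:6
Make b consistent. Multiply first ratio by 2: a:b = 22:20
Multiply second ratio by 10: b:c = 20:60
Now b = 20 in both, so a:b:c = 22:20:60
Therefore a:c = 22:60
Simplify by GCD: a:c = 11:30

11:30


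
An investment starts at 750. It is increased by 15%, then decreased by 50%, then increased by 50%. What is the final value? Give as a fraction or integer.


Start: 750
Step 1: increase by 15% => multiply by 115/100
  750 * 115/100 = 1725/2
Step 2: decrease by 50% => multiply by 50/100
  1725/2 * 50/100 = 1725/4
Step 3: increase by 50% => multiply by 150/100
  1725/4 * 150/100 = 5175/8
Final value = 5175/8

5175/8


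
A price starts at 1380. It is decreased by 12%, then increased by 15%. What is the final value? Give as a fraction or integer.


Start: 1380
Step 1: decrease by 12% => multiply by 88/100
  1380 * 88/100 = 6072/5
Step 2: increase by 15% => multiply by 115/100
  6072/5 * 115/100 = 34914/25
Final value = 34914/25

34914/25


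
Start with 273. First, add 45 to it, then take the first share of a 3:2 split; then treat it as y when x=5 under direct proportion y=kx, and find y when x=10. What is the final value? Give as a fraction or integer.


Start with 273.
Step 1: Add 45: 273+45=318; split 3:2 first = 318*3/5 = 954/5
Step 2: Direct prop: k = (954/5)/5; new y = k*10 = 954/5*10/5 = 1908/5
Final result = 1908/5

1908/5


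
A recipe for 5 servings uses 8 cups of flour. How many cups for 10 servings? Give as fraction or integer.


Original: 8 cups for 5 servings
Target servings = 10
Scaling factor = 10/5
New amount = 8 * 10/5
= 80/5
= 16 cups

16


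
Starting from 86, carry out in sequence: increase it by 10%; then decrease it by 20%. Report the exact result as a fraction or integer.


Start with 86.
Step 1: Increase by 10%: 86 * 110/100 = 473/5
Step 2: Decrease by 20%: 473/5 * 80/100 = 1892/25
Final result = 1892/25

1892/25


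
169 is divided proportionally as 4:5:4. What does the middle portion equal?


Ratio = 4:5:4
Total parts = 4 + 5 + 4 = 13
Value per part = 169 / 13 = 13
First share = 4 * 13 = 52
Middle share = 5 * 13 = 65
Third share = 4 * 13 = 52

65


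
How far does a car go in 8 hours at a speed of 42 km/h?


Using distance = speed * time
Speed = 42 km/h
Time = 8 hours
Distance = 42 * 8
= 336 km

336


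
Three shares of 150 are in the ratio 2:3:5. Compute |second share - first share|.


Total parts = 2 + 3 + 5 = 10
Value per part = 150 / 10 = 15
Shares: 2*15=30, 3*15=45, 5*15=75
Second share = 45, first share = 30
Difference = |45 - 30| = 15

15


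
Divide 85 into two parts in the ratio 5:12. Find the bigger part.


Total parts = 5 + 12 = 17
Value per part = 85 / 17 = 5
First share = 5 * 5 = 25
Second share = 12 * 5 = 60
Larger share = 60

60


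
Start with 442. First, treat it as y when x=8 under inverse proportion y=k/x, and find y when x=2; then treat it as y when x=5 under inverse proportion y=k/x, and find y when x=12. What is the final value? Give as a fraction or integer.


Start with 442.
Step 1: Inverse prop: k = (442)*8; new y = k/2 = 442*8/2 = 1768
Step 2: Inverse prop: k = (1768)*5; new y = k/12 = 1768*5/12 = 2210/3
Final result = 2210/3

2210/3


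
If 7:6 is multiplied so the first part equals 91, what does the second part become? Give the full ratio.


Original ratio: 7:6
First term target: 91
Scale factor = 91 / 7 = 13
Multiply second term: 6 * 13 = 78
Equivalent ratio = 91:78

91:78


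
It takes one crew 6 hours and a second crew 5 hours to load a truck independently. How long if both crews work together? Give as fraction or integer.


Rate of A = 1/6 job per hour
Rate of B = 1/5 job per hour
Combined rate = 1/6 + 1/5
Find common denominator: (5 + 6)/(6*5) = 11/30
Combined rate = 11/30 job per hour
Time together = 1 / (11/30) = 30/11 hours

30/11


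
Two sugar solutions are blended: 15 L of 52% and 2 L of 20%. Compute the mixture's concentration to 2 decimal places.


Solute in mixture 1 = 52% of 15 L = 15*52/100 = 39/5 L
Solute in mixture 2 = 20% of 2 L = 2*20/100 = 2/5 L
Total solute = 39/5 + 2/5 = 41/5 L
Total volume = 15 + 2 = 17 L
Final concentration = 41/5/17 * 100 = 48.24%

48.24


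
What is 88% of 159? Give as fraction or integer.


Compute 88% of 159
Convert percentage: 88% = 88/100
Multiply: 159 * 88/100
= 13992/100
= 3498/25

3498/25


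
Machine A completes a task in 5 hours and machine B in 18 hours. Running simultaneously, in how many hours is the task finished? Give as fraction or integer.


Rate of A = 1/5 job per hour
Rate of B = 1/18 job per hour
Combined rate = 1/5 + 1/18
Find common denominator: (18 + 5)/(5*18) = 23/90
Combined rate = 23/90 job per hour
Time together = 1 / (23/90) = 90/23 hours

90/23


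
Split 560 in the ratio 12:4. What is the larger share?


Total parts = 12 + 4 = 16
Value per part = 560 / 16 = 35
First share = 12 * 35 = 420
Second share = 4 * 35 = 140
Larger share = 420

420


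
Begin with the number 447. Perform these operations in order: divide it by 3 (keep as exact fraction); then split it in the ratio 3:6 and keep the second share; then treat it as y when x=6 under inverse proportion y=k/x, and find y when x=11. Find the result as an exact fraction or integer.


Start with 447.
Step 1: Divide by 3: 447 / 3 = 149
Step 2: Split 3:6, second share = 149 * 6/9 = 298/3
Step 3: Inverse prop: k = (298/3)*6; new y = k/11 = 298/3*6/11 = 596/11
Final result = 596/11

596/11


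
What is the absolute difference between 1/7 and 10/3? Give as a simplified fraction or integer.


Simplify: 1/7 = 1/7 and 10/3 = 10/3
Find common denominator: LCD = 21
Convert: 3/21 and 70/21
Difference = |3 - 70|/21 = 67/21
Simplified = 67/21

67/21


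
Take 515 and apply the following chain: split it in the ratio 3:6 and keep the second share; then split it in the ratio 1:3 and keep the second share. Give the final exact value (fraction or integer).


Start with 515.
Step 1: Split 3:6, second share = 515 * 6/9 = 1030/3
Step 2: Split 1:3, second share = 1030/3 * 3/4 = 515/2
Final result = 515/2

515/2


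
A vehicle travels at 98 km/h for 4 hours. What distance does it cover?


Using distance = speed * time
Speed = 98 km/h
Time = 4 hours
Distance = 98 * 4
= 392 km

392


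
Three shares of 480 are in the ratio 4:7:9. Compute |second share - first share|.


Total parts = 4 + 7 + 9 = 20
Value per part = 480 / 20 = 24
Shares: 4*24=96, 7*24=168, 9*24=216
Second share = 168, first share = 96
Difference = |168 - 96| = 72

72


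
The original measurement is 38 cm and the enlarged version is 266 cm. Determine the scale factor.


Original length = 38 cm
Scaled length = 266 cm
Scale factor = 266 / 38
= 7

7


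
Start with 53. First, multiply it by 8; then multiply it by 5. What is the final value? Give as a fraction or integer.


Start with 53.
Step 1: Multiply by 8: 53 * 8 = 424
Step 2: Multiply by 5: 424 * 5 = 2120
Final result = 2120

2120


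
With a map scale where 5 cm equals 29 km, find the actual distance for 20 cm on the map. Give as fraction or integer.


Map scale: 5 cm = 29 km
Measured distance on map = 20 cm
Set up proportion: 20 * 29 / 5
= 580 / 5
= 116 km

116


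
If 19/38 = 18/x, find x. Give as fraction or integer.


Setting up: 19/38 = 18/x
Cross multiply: 19 * x = 38 * 18
19x = 684
x = 684/19
x = 36

36


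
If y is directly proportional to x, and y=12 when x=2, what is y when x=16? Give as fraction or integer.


Direct proportion: y = kx
Find k: k = 12/2 = 6
Compute y at x=16: y = 6 * 16
y = 96

96


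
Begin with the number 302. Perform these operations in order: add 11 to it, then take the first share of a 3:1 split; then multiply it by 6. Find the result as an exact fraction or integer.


Start with 302.
Step 1: Add 11: 302+11=313; split 3:1 first = 313*3/4 = 939/4
Step 2: Multiply by 6: 939/4 * 6 = 2817/2
Final result = 2817/2

2817/2


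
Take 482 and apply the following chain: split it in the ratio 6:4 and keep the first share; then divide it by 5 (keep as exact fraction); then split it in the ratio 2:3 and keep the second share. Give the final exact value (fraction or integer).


Start with 482.
Step 1: Split 6:4, first share = 482 * 6/10 = 1446/5
Step 2: Divide by 5: 1446/5 / 5 = 1446/25
Step 3: Split 2:3, second share = 1446/25 * 3/5 = 4338/125
Final result = 4338/125

4338/125


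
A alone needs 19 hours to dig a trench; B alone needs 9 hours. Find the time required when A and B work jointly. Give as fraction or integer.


Rate of A = 1/19 job per hour
Rate of B = 1/9 job per hour
Combined rate = 1/19 + 1/9
Find common denominator: (9 + 19)/(19*9) = 28/171
Combined rate = 28/171 job per hour
Time together = 1 / (28/171) = 171/28 hours

171/28


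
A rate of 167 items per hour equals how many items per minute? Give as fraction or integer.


Converting from per hour to per minute
Rate = 167 items per hour
Divide by 60: 167/60
= 167/60 items per minute

167/60


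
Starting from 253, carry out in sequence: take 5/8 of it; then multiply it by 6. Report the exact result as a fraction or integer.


Start with 253.
Step 1: Take 5/8: 253 * 5/8 = 1265/8
Step 2: Multiply by 6: 1265/8 * 6 = 3795/4
Final result = 3795/4

3795/4


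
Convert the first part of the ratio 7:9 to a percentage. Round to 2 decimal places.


Total parts = 7 + 9 = 16
First part fraction = 7/16
Percentage = (7/16) * 100
= 0.4375 * 100
= 43.75%

43.75


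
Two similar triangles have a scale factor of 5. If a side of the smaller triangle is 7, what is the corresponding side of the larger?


Similar triangles have proportional sides
Scale factor = 5
Smaller side = 7
Corresponding larger side = 7 * 5
= 35

35


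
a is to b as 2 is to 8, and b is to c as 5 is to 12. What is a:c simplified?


Given a:b = 2:8 and b:c = 5:12
Make b consistent. Multiply first ratio by 5: a:b = 10:40
Multiply second ratio by 8: b:c = 40:96
Now b = 40 in both, so a:b:c = 10:40:96
Therefore a:c = 10:96
Simplify by GCD: a:c = 5:48

5:48


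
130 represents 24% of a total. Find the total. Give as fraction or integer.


Given: 130 is 24% of the whole
Set up: 130 = 24/100 * whole
whole = 130 * 100 / 24
whole = 13000 / 24
whole = 1625/3

1625/3


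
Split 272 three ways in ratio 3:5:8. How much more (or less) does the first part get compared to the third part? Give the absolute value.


Total parts = 3 + 5 + 8 = 16
Value per part = 272 / 16 = 17
Shares: 3*17=51, 5*17=85, 8*17=136
First share = 51, third share = 136
Difference = |51 - 136| = 85

85


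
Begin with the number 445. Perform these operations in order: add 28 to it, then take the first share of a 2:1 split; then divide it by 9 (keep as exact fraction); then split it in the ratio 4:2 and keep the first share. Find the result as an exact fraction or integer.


Start with 445.
Step 1: Add 28: 445+28=473; split 2:1 first = 473*2/3 = 946/3
Step 2: Divide by 9: 946/3 / 9 = 946/27
Step 3: Split 4:2, first share = 946/27 * 4/6 = 1892/81
Final result = 1892/81

1892/81


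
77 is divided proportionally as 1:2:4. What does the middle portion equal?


Ratio = 1:2:4
Total parts = 1 + 2 + 4 = 7
Value per part = 77 / 7 = 11
First share = 1 * 11 = 11
Middle share = 2 * 11 = 22
Third share = 4 * 11 = 44

22


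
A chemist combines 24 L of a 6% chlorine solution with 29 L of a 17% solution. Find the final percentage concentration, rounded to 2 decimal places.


Solute in mixture 1 = 6% of 24 L = 24*6/100 = 36/25 L
Solute in mixture 2 = 17% of 29 L = 29*17/100 = 493/100 L
Total solute = 36/25 + 493/100 = 637/100 L
Total volume = 24 + 29 = 53 L
Final concentration = 637/100/53 * 100 = 12.02%

12.02


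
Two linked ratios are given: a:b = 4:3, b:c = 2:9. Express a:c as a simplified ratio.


Given a:b = 4:3 and b:c = 2:9
Make b consistent. Multiply first ratio by 2: a:b = 8:6
Multiply second ratio by 3: b:c = 6:27
Now b = 6 in both, so a:b:c = 8:6:27
Therefore a:c = 8:27
Simplify by GCD: a:c = 8:27

8:27


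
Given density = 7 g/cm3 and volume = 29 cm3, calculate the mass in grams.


Using mass = density * volume
Density = 7 g/cm3
Volume = 29 cm3
Mass = 7 * 29
= 203 g

203


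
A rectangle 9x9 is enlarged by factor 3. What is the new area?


Original dimensions: 9 x 9
Enlargement factor = 3
New width = 9 * 3 = 27
New height = 9 * 3 = 27
New area = 27 * 27 = 729

729


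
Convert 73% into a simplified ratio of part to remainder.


Part = 73%, Remainder = 27%
Ratio = 73:27
GCD(73, 27) = 1
Simplify: 73:27 = 73:27

73:27


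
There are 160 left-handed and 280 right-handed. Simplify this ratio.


Find GCD(160, 280)
GCD = 40
Divide both by 40: 160/40 = 4, 280/40 = 7
Simplified ratio = 4:7

4:7


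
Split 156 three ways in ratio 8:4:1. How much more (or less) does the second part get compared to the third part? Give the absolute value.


Total parts = 8 + 4 + 1 = 13
Value per part = 156 / 13 = 12
Shares: 8*12=96, 4*12=48, 1*12=12
Second share = 48, third share = 12
Difference = |48 - 12| = 36

36


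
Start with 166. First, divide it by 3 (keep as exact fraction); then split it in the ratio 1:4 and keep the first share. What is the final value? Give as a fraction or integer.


Start with 166.
Step 1: Divide by 3: 166 / 3 = 166/3
Step 2: Split 1:4, first share = 166/3 * 1/5 = 166/15
Final result = 166/15

166/15


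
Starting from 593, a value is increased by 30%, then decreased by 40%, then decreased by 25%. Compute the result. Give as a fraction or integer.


Start: 593
Step 1: increase by 30% => multiply by 130/100
  593 * 130/100 = 7709/10
Step 2: decrease by 40% => multiply by 60/100
  7709/10 * 60/100 = 23127/50
Step 3: decrease by 25% => multiply by 75/100
  23127/50 * 75/100 = 69381/200
Final value = 69381/200

69381/200


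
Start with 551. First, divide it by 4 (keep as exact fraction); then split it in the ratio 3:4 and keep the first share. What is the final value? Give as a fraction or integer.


Start with 551.
Step 1: Divide by 4: 551 / 4 = 551/4
Step 2: Split 3:4, first share = 551/4 * 3/7 = 1653/28
Final result = 1653/28

1653/28


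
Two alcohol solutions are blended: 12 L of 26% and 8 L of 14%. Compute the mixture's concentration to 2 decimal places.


Solute in mixture 1 = 26% of 12 L = 12*26/100 = 78/25 L
Solute in mixture 2 = 14% of 8 L = 8*14/100 = 28/25 L
Total solute = 78/25 + 28/25 = 106/25 L
Total volume = 12 + 8 = 20 L
Final concentration = 106/25/20 * 100 = 21.20%

21.20


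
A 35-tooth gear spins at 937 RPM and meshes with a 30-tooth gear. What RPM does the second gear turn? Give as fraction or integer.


Gear ratio: teeth_A * RPM_A = teeth_B * RPM_B
35 * 937 = 30 * RPM_B
32795 = 30 * RPM_B
RPM_B = 32795 / 30
RPM_B = 6559/6

6559/6


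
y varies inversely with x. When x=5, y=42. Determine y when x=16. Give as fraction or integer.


Inverse proportion: y = k/x
Find k: k = 5 * 42 = 210
Compute y at x=16: y = 210/16
y = 105/8

105/8


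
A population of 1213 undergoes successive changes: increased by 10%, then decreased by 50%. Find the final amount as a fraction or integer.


Start: 1213
Step 1: increase by 10% => multiply by 110/100
  1213 * 110/100 = 13343/10
Step 2: decrease by 50% => multiply by 50/100
  13343/10 * 50/100 = 13343/20
Final value = 13343/20

13343/20


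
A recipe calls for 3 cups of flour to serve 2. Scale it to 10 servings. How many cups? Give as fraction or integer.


Original: 3 cups for 2 servings
Target servings = 10
Scaling factor = 10/2
New amount = 3 * 10/2
= 30/2
= 15 cups

15


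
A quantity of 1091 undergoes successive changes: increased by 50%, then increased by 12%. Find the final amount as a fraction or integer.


Start: 1091
Step 1: increase by 50% => multiply by 150/100
  1091 * 150/100 = 3273/2
Step 2: increase by 12% => multiply by 112/100
  3273/2 * 112/100 = 45822/25
Final value = 45822/25

45822/25


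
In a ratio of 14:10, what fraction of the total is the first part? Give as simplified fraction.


Total parts = 14 + 10 = 24
First part fraction = 14/24
Simplify: 14/24 = 7/12

7/12


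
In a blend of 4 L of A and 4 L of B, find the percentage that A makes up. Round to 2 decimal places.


Volume of A = 4 L
Volume of B = 4 L
Total volume = 4 + 4 = 8 L
Percentage of A = (4/8) * 100
= 50.00%

50.00


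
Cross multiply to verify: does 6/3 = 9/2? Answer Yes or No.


Cross multiply to check 6/3 = 9/2
Left cross product: 6 * 2 = 12
Right cross product: 3 * 9 = 27
12 != 27
Not equal, so proportions differ => No

No


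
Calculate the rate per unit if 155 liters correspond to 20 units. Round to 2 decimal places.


Total liters = 155
Number of units = 20
Unit rate = 155 / 20
= 7.75 liters per unit

7.75


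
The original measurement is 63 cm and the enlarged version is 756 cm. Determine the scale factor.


Original length = 63 cm
Scaled length = 756 cm
Scale factor = 756 / 63
= 12

12


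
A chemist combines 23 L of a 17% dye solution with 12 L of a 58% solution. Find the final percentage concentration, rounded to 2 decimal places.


Solute in mixture 1 = 17% of 23 L = 23*17/100 = 391/100 L
Solute in mixture 2 = 58% of 12 L = 12*58/100 = 174/25 L
Total solute = 391/100 + 174/25 = 1087/100 L
Total volume = 23 + 12 = 35 L
Final concentration = 1087/100/35 * 100 = 31.06%

31.06


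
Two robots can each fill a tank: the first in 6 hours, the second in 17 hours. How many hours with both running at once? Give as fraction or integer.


Rate of A = 1/6 job per hour
Rate of B = 1/17 job per hour
Combined rate = 1/6 + 1/17
Find common denominator: (17 + 6)/(6*17) = 23/102
Combined rate = 23/102 job per hour
Time together = 1 / (23/102) = 102/23 hours

102/23


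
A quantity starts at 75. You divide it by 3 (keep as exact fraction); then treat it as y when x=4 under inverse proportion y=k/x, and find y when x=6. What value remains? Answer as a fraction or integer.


Start with 75.
Step 1: Divide by 3: 75 / 3 = 25
Step 2: Inverse prop: k = (25)*4; new y = k/6 = 25*4/6 = 50/3
Final result = 50/3

50/3


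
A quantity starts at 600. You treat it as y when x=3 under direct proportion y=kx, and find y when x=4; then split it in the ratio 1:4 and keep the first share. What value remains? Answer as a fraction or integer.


Start with 600.
Step 1: Direct prop: k = (600)/3; new y = k*4 = 600*4/3 = 800
Step 2: Split 1:4, first share = 800 * 1/5 = 160
Final result = 160

160


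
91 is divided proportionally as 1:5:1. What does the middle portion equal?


Ratio = 1:5:1
Total parts = 1 + 5 + 1 = 7
Value per part = 91 / 7 = 13
First share = 1 * 13 = 13
Middle share = 5 * 13 = 65
Third share = 1 * 13 = 13

65


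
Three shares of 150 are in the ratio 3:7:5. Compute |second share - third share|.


Total parts = 3 + 7 + 5 = 15
Value per part = 150 / 15 = 10
Shares: 3*10=30, 7*10=70, 5*10=50
Second share = 70, third share = 50
Difference = |70 - 50| = 20

20


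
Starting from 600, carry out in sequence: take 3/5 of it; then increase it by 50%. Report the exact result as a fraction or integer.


Start with 600.
Step 1: Take 3/5: 600 * 3/5 = 360
Step 2: Increase by 50%: 360 * 150/100 = 540
Final result = 540

540


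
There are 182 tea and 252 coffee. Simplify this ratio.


Find GCD(182, 252)
GCD = 14
Divide both by 14: 182/14 = 13, 252/14 = 18
Simplified ratio = 13:18

13:18


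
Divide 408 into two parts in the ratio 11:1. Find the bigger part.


Total parts = 11 + 1 = 12
Value per part = 408 / 12 = 34
First share = 11 * 34 = 374
Second share = 1 * 34 = 34
Larger share = 374

374


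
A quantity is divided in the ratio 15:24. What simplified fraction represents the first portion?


Total parts = 15 + 24 = 39
First part fraction = 15/39
Simplify: 15/39 = 5/13

5/13


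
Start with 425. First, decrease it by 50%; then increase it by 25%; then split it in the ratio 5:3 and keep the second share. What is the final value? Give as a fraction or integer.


Start with 425.
Step 1: Decrease by 50%: 425 * 50/100 = 425/2
Step 2: Increase by 25%: 425/2 * 125/100 = 2125/8
Step 3: Split 5:3, second share = 2125/8 * 3/8 = 6375/64
Final result = 6375/64

6375/64


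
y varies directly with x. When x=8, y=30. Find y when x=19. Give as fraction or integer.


Direct proportion: y = kx
Find k: k = 30/8 = 15/4
Compute y at x=19: y = 15/4 * 19
y = 285/4

285/4


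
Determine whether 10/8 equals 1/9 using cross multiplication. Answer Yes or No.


Cross multiply to check 10/8 = 1/9
Left cross product: 10 * 9 = 90
Right cross product: 8 * 1 = 8
90 != 8
Not equal, so proportions differ => No

No


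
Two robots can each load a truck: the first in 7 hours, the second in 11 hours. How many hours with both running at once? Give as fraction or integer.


Rate of A = 1/7 job per hour
Rate of B = 1/11 job per hour
Combined rate = 1/7 + 1/11
Find common denominator: (11 + 7)/(7*11) = 18/77
Combined rate = 18/77 job per hour
Time together = 1 / (18/77) = 77/18 hours

77/18


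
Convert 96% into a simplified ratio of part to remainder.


Part = 96%, Remainder = 4%
Ratio = 96:4
GCD(96, 4) = 4
Simplify: 24:1 = 24:1

24:1


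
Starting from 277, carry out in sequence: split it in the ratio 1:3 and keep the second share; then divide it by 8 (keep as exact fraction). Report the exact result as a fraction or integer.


Start with 277.
Step 1: Split 1:3, second share = 277 * 3/4 = 831/4
Step 2: Divide by 8: 831/4 / 8 = 831/32
Final result = 831/32

831/32


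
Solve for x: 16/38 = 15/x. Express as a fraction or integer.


Setting up: 16/38 = 15/x
Cross multiply: 16 * x = 38 * 15
16x = 570
x = 570/16
x = 285/8

285/8


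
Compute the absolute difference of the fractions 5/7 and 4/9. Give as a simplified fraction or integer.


Simplify: 5/7 = 5/7 and 4/9 = 4/9
Find common denominator: LCD = 63
Convert: 45/63 and 28/63
Difference = |45 - 28|/63 = 17/63
Simplified = 17/63

17/63


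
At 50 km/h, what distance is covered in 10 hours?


Using distance = speed * time
Speed = 50 km/h
Time = 10 hours
Distance = 50 * 10
= 500 km

500


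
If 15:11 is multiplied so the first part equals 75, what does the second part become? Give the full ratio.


Original ratio: 15:11
First term target: 75
Scale factor = 75 / 15 = 5
Multiply second term: 11 * 5 = 55
Equivalent ratio = 75:55

75:55


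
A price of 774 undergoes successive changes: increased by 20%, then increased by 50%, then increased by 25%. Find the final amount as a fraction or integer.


Start: 774
Step 1: increase by 20% => multiply by 120/100
  774 * 120/100 = 4644/5
Step 2: increase by 50% => multiply by 150/100
  4644/5 * 150/100 = 6966/5
Step 3: increase by 25% => multiply by 125/100
  6966/5 * 125/100 = 3483/2
Final value = 3483/2

3483/2


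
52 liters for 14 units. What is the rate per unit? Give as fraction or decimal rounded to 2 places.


Total liters = 52
Number of units = 14
Unit rate = 52 / 14
= 3.71 liters per unit

3.71


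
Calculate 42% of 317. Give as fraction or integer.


Compute 42% of 317
Convert percentage: 42% = 42/100
Multiply: 317 * 42/100
= 13314/100
= 6657/50

6657/50


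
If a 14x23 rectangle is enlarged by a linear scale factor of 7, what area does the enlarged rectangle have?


Original dimensions: 14 x 23
Enlargement factor = 7
New width = 14 * 7 = 98
New height = 23 * 7 = 161
New area = 98 * 161 = 15778

15778


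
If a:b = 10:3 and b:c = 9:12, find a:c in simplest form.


Given a:b = 10:3 and b:c = 9:12
Make b consistent. Multiply first ratio by 9: a:b = 90:27
Multiply second ratio by 3: b:c = 27:36
Now b = 27 in both, so a:b:c = 90:27:36
Therefore a:c = 90:36
Simplify by GCD: a:c = 5:2

5:2


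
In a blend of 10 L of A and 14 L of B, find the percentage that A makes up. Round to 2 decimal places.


Volume of A = 10 L
Volume of B = 14 L
Total volume = 10 + 14 = 24 L
Percentage of A = (10/24) * 100
= 41.67%

41.67


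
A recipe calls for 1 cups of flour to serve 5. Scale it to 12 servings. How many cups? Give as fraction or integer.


Original: 1 cups for 5 servings
Target servings = 12
Scaling factor = 12/5
New amount = 1 * 12/5
= 12/5
= 12/5 cups

12/5


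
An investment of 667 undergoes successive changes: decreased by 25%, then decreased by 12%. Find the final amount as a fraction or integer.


Start: 667
Step 1: decrease by 25% => multiply by 75/100
  667 * 75/100 = 2001/4
Step 2: decrease by 12% => multiply by 88/100
  2001/4 * 88/100 = 22011/50
Final value = 22011/50

22011/50
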